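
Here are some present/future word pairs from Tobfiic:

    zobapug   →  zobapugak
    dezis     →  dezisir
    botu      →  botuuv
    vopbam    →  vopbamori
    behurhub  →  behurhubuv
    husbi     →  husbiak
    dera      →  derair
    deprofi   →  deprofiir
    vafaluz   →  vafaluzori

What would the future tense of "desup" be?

deprofi and husbi both end in -i yet inflect differently (deprofiir, husbiak), so the final letter is not what conditions the rule; the first letter is.
"desup" begins with d-. The stems beginning with d- (dera → derair, deprofi → deprofiir, dezis → dezisir) add -ir.
So desup → desupir.

desupir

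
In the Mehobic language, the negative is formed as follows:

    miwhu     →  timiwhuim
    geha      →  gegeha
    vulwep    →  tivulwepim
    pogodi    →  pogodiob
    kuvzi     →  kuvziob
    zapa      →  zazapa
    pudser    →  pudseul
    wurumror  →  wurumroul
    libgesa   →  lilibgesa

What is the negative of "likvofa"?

pudser and vulwep both have last vowel 'e' yet inflect differently (pudseul, tivulwepim), so the last vowel is not what conditions the rule; the final letter is.
"likvofa" ends in -a. The stems ending in -a (geha → gegeha, zapa → zazapa, libgesa → lilibgesa) repeat the first consonant+vowel as a prefix.
The other patterns: stems ending in -i add -ob; stems ending in -r drop the final letter and add -ul; stems ending in -p or -u add ti- … -im around the stem.
So likvofa → lilikvofa.

lilikvofa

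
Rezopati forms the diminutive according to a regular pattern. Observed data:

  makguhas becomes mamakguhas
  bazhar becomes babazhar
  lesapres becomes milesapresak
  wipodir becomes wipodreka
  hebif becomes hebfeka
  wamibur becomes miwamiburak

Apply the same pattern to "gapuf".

migapufak

"gapuf" has last vowel 'u'. The one such stem in the data (wamibur → miwamiburak) adds mi- … -ak around the stem, so the same rule applies.
The other patterns: stems whose last vowel is 'a' repeat the first consonant+vowel as a prefix; stems whose last vowel is 'i' delete the last vowel and add -eka.
So gapuf → migapufak.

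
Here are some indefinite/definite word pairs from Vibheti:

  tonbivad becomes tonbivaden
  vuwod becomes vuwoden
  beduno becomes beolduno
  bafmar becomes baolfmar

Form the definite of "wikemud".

"wikemud" ends in -d. The stems ending in -d (tonbivad → tonbivaden, vuwod → vuwoden) add -en.
So wikemud → wikemuden.

wikemuden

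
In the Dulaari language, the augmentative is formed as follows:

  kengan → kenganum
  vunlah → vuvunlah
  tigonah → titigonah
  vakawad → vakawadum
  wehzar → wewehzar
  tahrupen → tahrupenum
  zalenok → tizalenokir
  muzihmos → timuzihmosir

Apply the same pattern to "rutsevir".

"rutsevir" ends in -r. The one such stem in the data (wehzar → wewehzar) repeats the first consonant+vowel as a prefix (as do tigonah, vunlah), so the same rule applies.
The other patterns: stems ending in -d or -n add -um; stems ending in -k or -s add ti- … -ir around the stem.
So rutsevir → rurutsevir.

rurutsevir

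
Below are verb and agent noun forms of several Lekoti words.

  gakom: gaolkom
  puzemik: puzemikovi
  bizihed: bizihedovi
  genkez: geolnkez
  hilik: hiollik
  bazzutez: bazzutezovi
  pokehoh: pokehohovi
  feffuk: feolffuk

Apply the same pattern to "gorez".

genkez and bazzutez both end in -z yet inflect differently (geolnkez, bazzutezovi), so the final letter is not what conditions the rule; the number of vowels is.
"gorez" has 2 vowels. The stems with 2 vowels (hilik → hiollik, gakom → gaolkom, genkez → geolnkez) insert -ol- after the first vowel.
So gorez → goolrez.

goolrez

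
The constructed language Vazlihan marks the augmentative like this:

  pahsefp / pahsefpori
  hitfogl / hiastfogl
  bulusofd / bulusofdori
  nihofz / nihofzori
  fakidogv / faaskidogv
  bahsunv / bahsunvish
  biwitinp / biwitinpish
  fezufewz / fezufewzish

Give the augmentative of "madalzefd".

pahsefp and biwitinp both end in -p yet inflect differently (pahsefpori, biwitinpish), so the final letter is not what conditions the rule; the second-to-last letter is.
"madalzefd" has second-to-last letter 'f'. The stems whose second-to-last letter is 'f' (pahsefp → pahsefpori, nihofz → nihofzori, bulusofd → bulusofdori) add -ori.
The other patterns: stems whose second-to-last letter is 'g' insert -as- after the first vowel; stems whose second-to-last letter is 'n' or 'w' add -ish.
So madalzefd → madalzefdori.

madalzefdori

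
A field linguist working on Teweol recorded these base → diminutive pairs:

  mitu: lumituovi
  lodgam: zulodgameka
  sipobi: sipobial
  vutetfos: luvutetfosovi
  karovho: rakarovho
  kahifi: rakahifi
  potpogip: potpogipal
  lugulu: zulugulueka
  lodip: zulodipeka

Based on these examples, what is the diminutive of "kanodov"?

rakanodov

mitu and lugulu both end in -u yet inflect differently (lumituovi, zulugulueka), so the final letter is not what conditions the rule; the first letter is.
"kanodov" begins with k-. The stems beginning with k- (kahifi → rakahifi, karovho → rakarovho) add the prefix ra-.
The other patterns: stems beginning with m- or v- add lu- … -ovi around the stem; stems beginning with l- add zu- … -eka around the stem; stems beginning with p- or s- add -al.
So kanodov → rakanodov.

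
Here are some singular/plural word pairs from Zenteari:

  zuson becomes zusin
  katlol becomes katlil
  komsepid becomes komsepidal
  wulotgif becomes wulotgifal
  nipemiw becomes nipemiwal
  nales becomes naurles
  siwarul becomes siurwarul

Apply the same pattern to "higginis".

higginisal

katlol and siwarul both end in -l yet inflect differently (katlil, siurwarul), so the final letter is not what conditions the rule; the last vowel is.
"higginis" has last vowel 'i'. The stems whose last vowel is 'i' (komsepid → komsepidal, wulotgif → wulotgifal, nipemiw → nipemiwal) add -al.
The other patterns: stems whose last vowel is 'o' change the last vowel to 'i'; stems whose last vowel is 'e' or 'u' insert -ur- after the first vowel.
So higginis → higginisal.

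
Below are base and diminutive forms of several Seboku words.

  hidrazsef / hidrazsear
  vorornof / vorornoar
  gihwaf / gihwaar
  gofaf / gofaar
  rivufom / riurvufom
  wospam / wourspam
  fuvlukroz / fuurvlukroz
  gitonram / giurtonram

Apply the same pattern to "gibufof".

"gibufof" ends in -f. The stems ending in -f (hidrazsef → hidrazsear, vorornof → vorornoar, gihwaf → gihwaar) drop the final letter and add -ar.
So gibufof → gibufoar.

gibufoar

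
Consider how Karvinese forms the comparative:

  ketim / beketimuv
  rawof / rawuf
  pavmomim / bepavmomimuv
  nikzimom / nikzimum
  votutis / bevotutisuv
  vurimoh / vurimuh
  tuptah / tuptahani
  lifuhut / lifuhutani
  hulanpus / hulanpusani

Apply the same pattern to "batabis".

bebatabisuv

"batabis" has last vowel 'i'. The stems whose last vowel is 'i' (votutis → bevotutisuv, ketim → beketimuv, pavmomim → bepavmomimuv) add be- … -uv around the stem.
The other patterns: stems whose last vowel is 'o' change the last vowel to 'u'; stems whose last vowel is 'a' or 'u' add -ani.
So batabis → bebatabisuv.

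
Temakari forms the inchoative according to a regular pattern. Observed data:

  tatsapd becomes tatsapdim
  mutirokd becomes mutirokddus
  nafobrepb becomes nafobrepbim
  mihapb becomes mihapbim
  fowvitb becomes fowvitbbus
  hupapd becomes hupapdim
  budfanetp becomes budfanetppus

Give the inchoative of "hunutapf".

nafobrepb and fowvitb both end in -b yet inflect differently (nafobrepbim, fowvitbbus), so the final letter is not what conditions the rule; the second-to-last letter is.
"hunutapf" has second-to-last letter 'p'. The stems whose second-to-last letter is 'p' (tatsapd → tatsapdim, hupapd → hupapdim, nafobrepb → nafobrepbim) add -im.
The other pattern: stems whose second-to-last letter is 'k' or 't' double the final consonant and add -us.
So hunutapf → hunutapfim.

hunutapfim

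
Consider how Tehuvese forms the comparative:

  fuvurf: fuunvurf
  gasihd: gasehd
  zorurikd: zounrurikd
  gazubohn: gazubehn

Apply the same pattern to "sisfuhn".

sisfehn

gasihd and zorurikd both end in -d yet inflect differently (gasehd, zounrurikd), so the final letter is not what conditions the rule; the second-to-last letter is.
"sisfuhn" has second-to-last letter 'h'. The stems whose second-to-last letter is 'h' (gasihd → gasehd, gazubohn → gazubehn) change the last vowel to 'e'.
The other pattern: stems whose second-to-last letter is 'k' or 'r' insert -un- after the first vowel.
So sisfuhn → sisfehn.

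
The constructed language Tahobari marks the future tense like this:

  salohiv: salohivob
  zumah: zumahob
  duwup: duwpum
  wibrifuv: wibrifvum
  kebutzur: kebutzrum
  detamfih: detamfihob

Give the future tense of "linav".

linavob

"linav" has last vowel 'a'. The one such stem in the data (zumah → zumahob) adds -ob, so the same rule applies.
So linav → linavob.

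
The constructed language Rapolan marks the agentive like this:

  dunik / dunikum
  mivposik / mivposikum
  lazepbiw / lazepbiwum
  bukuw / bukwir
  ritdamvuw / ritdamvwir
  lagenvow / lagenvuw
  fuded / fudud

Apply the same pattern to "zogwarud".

zogwardir

lazepbiw and bukuw both end in -w yet inflect differently (lazepbiwum, bukwir), so the final letter is not what conditions the rule; the last vowel is.
"zogwarud" has last vowel 'u'. The stems whose last vowel is 'u' (bukuw → bukwir, ritdamvuw → ritdamvwir) delete the last vowel and add -ir.
So zogwarud → zogwardir.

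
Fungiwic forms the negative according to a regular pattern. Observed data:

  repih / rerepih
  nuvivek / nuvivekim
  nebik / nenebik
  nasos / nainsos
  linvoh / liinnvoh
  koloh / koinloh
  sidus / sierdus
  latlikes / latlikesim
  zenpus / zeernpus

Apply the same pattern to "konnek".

konnekim

koloh and repih both end in -h yet inflect differently (koinloh, rerepih), so the final letter is not what conditions the rule; the last vowel is.
"konnek" has last vowel 'e'. The stems whose last vowel is 'e' (nuvivek → nuvivekim, latlikes → latlikesim) add -im.
The other patterns: stems whose last vowel is 'o' insert -in- after the first vowel; stems whose last vowel is 'i' repeat the first consonant+vowel as a prefix; stems whose last vowel is 'u' insert -er- after the first vowel.
So konnek → konnekim.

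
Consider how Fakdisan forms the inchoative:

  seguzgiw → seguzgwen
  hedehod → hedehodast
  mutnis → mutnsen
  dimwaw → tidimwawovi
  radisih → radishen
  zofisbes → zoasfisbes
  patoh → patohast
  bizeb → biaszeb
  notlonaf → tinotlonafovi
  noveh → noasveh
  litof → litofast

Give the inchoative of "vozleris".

vozlersen

"vozleris" has last vowel 'i'. The stems whose last vowel is 'i' (seguzgiw → seguzgwen, radisih → radishen, mutnis → mutnsen) delete the last vowel and add -en.
So vozleris → vozlersen.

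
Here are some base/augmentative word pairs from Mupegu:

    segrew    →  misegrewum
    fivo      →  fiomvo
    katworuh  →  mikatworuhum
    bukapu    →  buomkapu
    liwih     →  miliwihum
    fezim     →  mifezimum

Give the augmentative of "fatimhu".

faomtimhu

katworuh and bukapu both have last vowel 'u' yet inflect differently (mikatworuhum, buomkapu), so the last vowel is not what conditions the rule; whether the stem ends in a vowel or a consonant is.
"fatimhu" ends in a vowel. The stems ending in a vowel (fivo → fiomvo, bukapu → buomkapu) insert -om- after the first vowel.
The other pattern: stems ending in a consonant add mi- … -um around the stem.
So fatimhu → faomtimhu.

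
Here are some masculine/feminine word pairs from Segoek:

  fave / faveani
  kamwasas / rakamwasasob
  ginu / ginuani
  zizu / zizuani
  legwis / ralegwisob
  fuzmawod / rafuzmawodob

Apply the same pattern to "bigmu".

bigmuani

"bigmu" ends in a vowel. The stems ending in a vowel (ginu → ginuani, fave → faveani, zizu → zizuani) add -ani.
So bigmu → bigmuani.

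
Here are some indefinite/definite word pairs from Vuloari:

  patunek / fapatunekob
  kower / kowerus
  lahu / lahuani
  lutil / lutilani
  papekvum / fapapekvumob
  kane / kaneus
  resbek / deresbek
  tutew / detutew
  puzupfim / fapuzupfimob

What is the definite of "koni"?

patunek and resbek both end in -k yet inflect differently (fapatunekob, deresbek), so the final letter is not what conditions the rule; the first letter is.
"koni" begins with k-. The stems beginning with k- (kower → kowerus, kane → kaneus) add -us.
So koni → konius.

konius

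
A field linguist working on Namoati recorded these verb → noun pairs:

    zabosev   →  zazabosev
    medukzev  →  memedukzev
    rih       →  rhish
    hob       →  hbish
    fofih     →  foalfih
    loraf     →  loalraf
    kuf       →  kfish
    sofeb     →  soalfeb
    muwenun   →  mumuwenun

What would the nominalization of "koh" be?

kuf and loraf both end in -f yet inflect differently (kfish, loalraf), so the final letter is not what conditions the rule; the number of vowels is.
"koh" has 1 vowel. The stems with 1 vowel (rih → rhish, hob → hbish, kuf → kfish) delete the last vowel and add -ish.
So koh → khish.

khish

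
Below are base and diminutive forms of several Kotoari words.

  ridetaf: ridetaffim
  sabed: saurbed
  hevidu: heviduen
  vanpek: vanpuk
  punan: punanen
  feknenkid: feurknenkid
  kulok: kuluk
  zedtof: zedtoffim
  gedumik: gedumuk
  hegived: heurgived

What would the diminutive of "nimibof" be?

nimiboffim

"nimibof" ends in -f. The stems ending in -f (ridetaf → ridetaffim, zedtof → zedtoffim) double the final consonant and add -im.
So nimibof → nimiboffim.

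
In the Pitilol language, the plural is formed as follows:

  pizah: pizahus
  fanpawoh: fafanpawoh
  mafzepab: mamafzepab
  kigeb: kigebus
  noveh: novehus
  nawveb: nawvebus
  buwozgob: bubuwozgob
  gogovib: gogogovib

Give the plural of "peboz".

"peboz" has 2 vowels. The stems with 2 vowels (pizah → pizahus, nawveb → nawvebus, kigeb → kigebus) add -us.
So peboz → pebozus.

pebozus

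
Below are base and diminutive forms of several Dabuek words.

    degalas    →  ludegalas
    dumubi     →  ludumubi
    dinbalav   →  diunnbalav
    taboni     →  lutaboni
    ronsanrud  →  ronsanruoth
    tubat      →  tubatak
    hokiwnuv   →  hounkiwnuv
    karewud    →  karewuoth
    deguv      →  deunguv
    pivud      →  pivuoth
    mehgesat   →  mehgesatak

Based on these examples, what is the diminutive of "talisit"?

"talisit" ends in -t. The stems ending in -t (mehgesat → mehgesatak, tubat → tubatak) add -ak.
The other patterns: stems ending in -d drop the final letter and add -oth; stems ending in -v insert -un- after the first vowel; stems ending in -i or -s add the prefix lu-.
So talisit → talisitak.

talisitak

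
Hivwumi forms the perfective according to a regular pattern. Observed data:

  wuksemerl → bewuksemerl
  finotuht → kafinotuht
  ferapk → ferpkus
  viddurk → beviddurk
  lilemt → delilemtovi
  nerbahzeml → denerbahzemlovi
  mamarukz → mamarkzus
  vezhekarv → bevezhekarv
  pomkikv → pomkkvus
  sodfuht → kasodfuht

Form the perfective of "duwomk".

deduwomkovi

lilemt and finotuht both end in -t yet inflect differently (delilemtovi, kafinotuht), so the final letter is not what conditions the rule; the second-to-last letter is.
"duwomk" has second-to-last letter 'm'. The stems whose second-to-last letter is 'm' (nerbahzeml → denerbahzemlovi, lilemt → delilemtovi) add de- … -ovi around the stem.
So duwomk → deduwomkovi.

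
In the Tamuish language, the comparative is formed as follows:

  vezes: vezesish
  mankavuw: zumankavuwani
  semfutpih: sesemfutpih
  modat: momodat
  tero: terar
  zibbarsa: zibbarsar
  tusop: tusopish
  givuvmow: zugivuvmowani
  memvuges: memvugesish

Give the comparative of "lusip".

lusipish

tero and givuvmow both have last vowel 'o' yet inflect differently (terar, zugivuvmowani), so the last vowel is not what conditions the rule; the final letter is.
"lusip" ends in -p. The one such stem in the data (tusop → tusopish) adds -ish, so the same rule applies.
The other patterns: stems ending in -a or -o drop the final letter and add -ar; stems ending in -w add zu- … -ani around the stem; stems ending in -h or -t repeat the first consonant+vowel as a prefix.
So lusip → lusipish.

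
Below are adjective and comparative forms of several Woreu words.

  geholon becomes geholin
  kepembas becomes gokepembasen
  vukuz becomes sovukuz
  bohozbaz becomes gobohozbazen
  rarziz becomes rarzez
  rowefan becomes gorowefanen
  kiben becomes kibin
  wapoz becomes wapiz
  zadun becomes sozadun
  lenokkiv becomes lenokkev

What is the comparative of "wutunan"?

"wutunan" has last vowel 'a'. The stems whose last vowel is 'a' (kepembas → gokepembasen, bohozbaz → gobohozbazen, rowefan → gorowefanen) add go- … -en around the stem.
The other patterns: stems whose last vowel is 'e' or 'o' change the last vowel to 'i'; stems whose last vowel is 'i' change the last vowel to 'e'; stems whose last vowel is 'u' add the prefix so-.
So wutunan → gowutunanen.

gowutunanen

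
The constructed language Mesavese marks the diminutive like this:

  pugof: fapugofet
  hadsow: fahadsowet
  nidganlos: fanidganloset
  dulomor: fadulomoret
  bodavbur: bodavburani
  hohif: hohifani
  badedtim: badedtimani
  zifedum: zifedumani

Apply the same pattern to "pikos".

fapikoset

"pikos" has last vowel 'o'. The stems whose last vowel is 'o' (pugof → fapugofet, hadsow → fahadsowet, nidganlos → fanidganloset) add fa- … -et around the stem.
The other pattern: stems whose last vowel is 'i' or 'u' add -ani.
So pikos → fapikoset.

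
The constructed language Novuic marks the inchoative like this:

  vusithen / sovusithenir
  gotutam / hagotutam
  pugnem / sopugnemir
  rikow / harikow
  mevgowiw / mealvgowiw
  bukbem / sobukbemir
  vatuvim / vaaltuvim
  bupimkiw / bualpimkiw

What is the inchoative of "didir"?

dialdir

vatuvim and pugnem both end in -m yet inflect differently (vaaltuvim, sopugnemir), so the final letter is not what conditions the rule; the last vowel is.
"didir" has last vowel 'i'. The stems whose last vowel is 'i' (vatuvim → vaaltuvim, bupimkiw → bualpimkiw, mevgowiw → mealvgowiw) insert -al- after the first vowel.
The other patterns: stems whose last vowel is 'e' add so- … -ir around the stem; stems whose last vowel is 'a' or 'o' add the prefix ha-.
So didir → dialdir.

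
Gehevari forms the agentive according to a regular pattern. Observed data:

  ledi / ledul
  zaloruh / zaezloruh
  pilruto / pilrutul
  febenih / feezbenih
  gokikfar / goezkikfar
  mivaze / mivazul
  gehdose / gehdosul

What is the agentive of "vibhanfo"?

vibhanful

"vibhanfo" ends in a vowel. The stems ending in a vowel (pilruto → pilrutul, ledi → ledul, gehdose → gehdosul) drop the final letter and add -ul.
So vibhanfo → vibhanful.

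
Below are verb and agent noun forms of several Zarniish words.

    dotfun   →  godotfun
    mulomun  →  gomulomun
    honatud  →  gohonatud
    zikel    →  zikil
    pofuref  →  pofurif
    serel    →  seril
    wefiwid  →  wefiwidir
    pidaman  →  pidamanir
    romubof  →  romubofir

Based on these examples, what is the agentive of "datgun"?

godatgun

honatud and wefiwid both end in -d yet inflect differently (gohonatud, wefiwidir), so the final letter is not what conditions the rule; the last vowel is.
"datgun" has last vowel 'u'. The stems whose last vowel is 'u' (dotfun → godotfun, mulomun → gomulomun, honatud → gohonatud) add the prefix go-.
The other patterns: stems whose last vowel is 'e' change the last vowel to 'i'; stems whose last vowel is 'a', 'i' or 'o' add -ir.
So datgun → godatgun.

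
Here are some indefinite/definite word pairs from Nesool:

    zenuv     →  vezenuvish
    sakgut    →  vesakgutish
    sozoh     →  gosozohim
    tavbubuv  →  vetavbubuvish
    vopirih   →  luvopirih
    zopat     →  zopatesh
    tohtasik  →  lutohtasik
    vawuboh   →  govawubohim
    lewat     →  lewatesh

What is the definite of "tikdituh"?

sakgut and zopat both end in -t yet inflect differently (vesakgutish, zopatesh), so the final letter is not what conditions the rule; the last vowel is.
"tikdituh" has last vowel 'u'. The stems whose last vowel is 'u' (zenuv → vezenuvish, sakgut → vesakgutish, tavbubuv → vetavbubuvish) add ve- … -ish around the stem.
The other patterns: stems whose last vowel is 'i' add the prefix lu-; stems whose last vowel is 'a' add -esh; stems whose last vowel is 'o' add go- … -im around the stem.
So tikdituh → vetikdituhish.

vetikdituhish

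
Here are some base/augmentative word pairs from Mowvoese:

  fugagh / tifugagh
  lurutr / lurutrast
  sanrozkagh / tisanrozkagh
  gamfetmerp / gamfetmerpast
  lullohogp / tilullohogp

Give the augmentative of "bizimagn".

lullohogp and gamfetmerp both end in -p yet inflect differently (tilullohogp, gamfetmerpast), so the final letter is not what conditions the rule; the second-to-last letter is.
"bizimagn" has second-to-last letter 'g'. The stems whose second-to-last letter is 'g' (sanrozkagh → tisanrozkagh, lullohogp → tilullohogp, fugagh → tifugagh) add the prefix ti-.
So bizimagn → tibizimagn.

tibizimagn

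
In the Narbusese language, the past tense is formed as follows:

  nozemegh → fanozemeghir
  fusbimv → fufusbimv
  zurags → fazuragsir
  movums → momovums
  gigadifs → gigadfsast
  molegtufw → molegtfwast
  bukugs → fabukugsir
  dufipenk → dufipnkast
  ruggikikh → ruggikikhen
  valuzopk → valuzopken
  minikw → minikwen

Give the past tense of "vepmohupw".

vepmohupwen

movums and gigadifs both end in -s yet inflect differently (momovums, gigadfsast), so the final letter is not what conditions the rule; the second-to-last letter is.
"vepmohupw" has second-to-last letter 'p'. The one such stem in the data (valuzopk → valuzopken) adds -en, so the same rule applies.
So vepmohupw → vepmohupwen.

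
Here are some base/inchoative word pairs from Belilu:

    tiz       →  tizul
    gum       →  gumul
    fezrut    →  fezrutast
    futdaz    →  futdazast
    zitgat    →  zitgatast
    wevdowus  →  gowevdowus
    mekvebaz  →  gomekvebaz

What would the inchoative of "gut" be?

tiz and futdaz both end in -z yet inflect differently (tizul, futdazast), so the final letter is not what conditions the rule; the number of vowels is.
"gut" has 1 vowel. The stems with 1 vowel (tiz → tizul, gum → gumul) add -ul.
The other patterns: stems with 2 vowels add -ast; stems with 3 vowels add the prefix go-.
So gut → gutul.

gutul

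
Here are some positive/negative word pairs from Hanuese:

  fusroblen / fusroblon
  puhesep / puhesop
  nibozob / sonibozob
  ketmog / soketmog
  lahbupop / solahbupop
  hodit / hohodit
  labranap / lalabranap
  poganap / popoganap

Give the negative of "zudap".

zuzudap

puhesep and lahbupop both end in -p yet inflect differently (puhesop, solahbupop), so the final letter is not what conditions the rule; the last vowel is.
"zudap" has last vowel 'a'. The stems whose last vowel is 'a' (labranap → lalabranap, poganap → popoganap) repeat the first consonant+vowel as a prefix.
The other patterns: stems whose last vowel is 'e' change the last vowel to 'o'; stems whose last vowel is 'o' add the prefix so-.
So zudap → zuzudap.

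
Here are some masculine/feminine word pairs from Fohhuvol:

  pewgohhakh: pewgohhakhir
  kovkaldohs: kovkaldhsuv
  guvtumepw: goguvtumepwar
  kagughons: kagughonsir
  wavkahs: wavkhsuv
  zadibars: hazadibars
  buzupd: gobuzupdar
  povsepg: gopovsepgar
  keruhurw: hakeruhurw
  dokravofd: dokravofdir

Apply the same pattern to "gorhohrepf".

gogorhohrepfar

guvtumepw and keruhurw both end in -w yet inflect differently (goguvtumepwar, hakeruhurw), so the final letter is not what conditions the rule; the second-to-last letter is.
"gorhohrepf" has second-to-last letter 'p'. The stems whose second-to-last letter is 'p' (buzupd → gobuzupdar, guvtumepw → goguvtumepwar, povsepg → gopovsepgar) add go- … -ar around the stem.
The other patterns: stems whose second-to-last letter is 'h' delete the last vowel and add -uv; stems whose second-to-last letter is 'r' add the prefix ha-; stems whose second-to-last letter is 'f', 'k' or 'n' add -ir.
So gorhohrepf → gogorhohrepfar.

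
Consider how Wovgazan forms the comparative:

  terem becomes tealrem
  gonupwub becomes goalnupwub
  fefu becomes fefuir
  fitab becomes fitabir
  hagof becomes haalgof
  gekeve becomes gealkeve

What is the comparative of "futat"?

futatir

fitab and gonupwub both end in -b yet inflect differently (fitabir, goalnupwub), so the final letter is not what conditions the rule; the first letter is.
"futat" begins with f-. The stems beginning with f- (fitab → fitabir, fefu → fefuir) add -ir.
So futat → futatir.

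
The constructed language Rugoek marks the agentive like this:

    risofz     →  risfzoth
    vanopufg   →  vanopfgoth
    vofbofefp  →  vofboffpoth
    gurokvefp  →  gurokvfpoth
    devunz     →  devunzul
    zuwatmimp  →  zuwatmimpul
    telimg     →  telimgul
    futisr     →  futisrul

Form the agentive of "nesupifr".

nesupfroth

"nesupifr" has second-to-last letter 'f'. The stems whose second-to-last letter is 'f' (risofz → risfzoth, vanopufg → vanopfgoth, vofbofefp → vofboffpoth) delete the last vowel and add -oth.
The other pattern: stems whose second-to-last letter is 'm', 'n' or 's' add -ul.
So nesupifr → nesupfroth.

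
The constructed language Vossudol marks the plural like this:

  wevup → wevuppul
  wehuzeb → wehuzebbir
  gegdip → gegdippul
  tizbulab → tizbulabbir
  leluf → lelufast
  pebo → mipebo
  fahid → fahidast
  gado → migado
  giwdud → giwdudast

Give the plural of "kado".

"kado" ends in -o. The stems ending in -o (gado → migado, pebo → mipebo) add the prefix mi-.
The other patterns: stems ending in -b double the final consonant and add -ir; stems ending in -p double the final consonant and add -ul; stems ending in -d or -f add -ast.
So kado → mikado.

mikado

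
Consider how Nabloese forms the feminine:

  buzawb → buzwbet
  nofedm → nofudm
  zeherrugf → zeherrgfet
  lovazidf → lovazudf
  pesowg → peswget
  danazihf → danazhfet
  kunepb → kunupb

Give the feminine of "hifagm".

lovazidf and zeherrugf both end in -f yet inflect differently (lovazudf, zeherrgfet), so the final letter is not what conditions the rule; the second-to-last letter is.
"hifagm" has second-to-last letter 'g'. The one such stem in the data (zeherrugf → zeherrgfet) deletes the last vowel and adds -et (as do pesowg, buzawb), so the same rule applies.
The other pattern: stems whose second-to-last letter is 'd' or 'p' change the last vowel to 'u'.
So hifagm → hifgmet.

hifgmet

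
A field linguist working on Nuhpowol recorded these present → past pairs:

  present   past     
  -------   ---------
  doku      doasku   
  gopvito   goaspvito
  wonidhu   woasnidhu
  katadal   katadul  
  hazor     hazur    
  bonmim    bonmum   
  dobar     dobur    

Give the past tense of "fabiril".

fabirul

hazor and gopvito both have last vowel 'o' yet inflect differently (hazur, goaspvito), so the last vowel is not what conditions the rule; whether the stem ends in a vowel or a consonant is.
"fabiril" ends in a consonant. The stems ending in a consonant (bonmim → bonmum, hazor → hazur, dobar → dobur) change the last vowel to 'u'.
The other pattern: stems ending in a vowel insert -as- after the first vowel.
So fabiril → fabirul.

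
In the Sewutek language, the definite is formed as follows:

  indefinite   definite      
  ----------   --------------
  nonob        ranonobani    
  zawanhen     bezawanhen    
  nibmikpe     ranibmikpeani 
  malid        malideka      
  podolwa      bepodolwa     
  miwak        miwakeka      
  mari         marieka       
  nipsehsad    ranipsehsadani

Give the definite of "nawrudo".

nipsehsad and malid both end in -d yet inflect differently (ranipsehsadani, malideka), so the final letter is not what conditions the rule; the first letter is.
"nawrudo" begins with n-. The stems beginning with n- (nonob → ranonobani, nibmikpe → ranibmikpeani, nipsehsad → ranipsehsadani) add ra- … -ani around the stem.
So nawrudo → ranawrudoani.

ranawrudoani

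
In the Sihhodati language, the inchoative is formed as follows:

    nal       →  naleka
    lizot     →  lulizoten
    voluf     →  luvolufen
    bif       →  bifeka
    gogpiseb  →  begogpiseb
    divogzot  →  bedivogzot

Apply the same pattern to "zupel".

luzupelen

bif and voluf both end in -f yet inflect differently (bifeka, luvolufen), so the final letter is not what conditions the rule; the number of vowels is.
"zupel" has 2 vowels. The stems with 2 vowels (lizot → lulizoten, voluf → luvolufen) add lu- … -en around the stem.
The other patterns: stems with 1 vowel add -eka; stems with 3 vowels add the prefix be-.
So zupel → luzupelen.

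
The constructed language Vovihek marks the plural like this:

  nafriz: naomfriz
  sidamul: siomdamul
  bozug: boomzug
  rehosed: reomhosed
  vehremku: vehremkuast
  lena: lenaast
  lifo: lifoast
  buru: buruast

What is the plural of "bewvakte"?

bewvakteast

sidamul and vehremku both have last vowel 'u' yet inflect differently (siomdamul, vehremkuast), so the last vowel is not what conditions the rule; whether the stem ends in a vowel or a consonant is.
"bewvakte" ends in a vowel. The stems ending in a vowel (vehremku → vehremkuast, lena → lenaast, lifo → lifoast) add -ast.
The other pattern: stems ending in a consonant insert -om- after the first vowel.
So bewvakte → bewvakteast.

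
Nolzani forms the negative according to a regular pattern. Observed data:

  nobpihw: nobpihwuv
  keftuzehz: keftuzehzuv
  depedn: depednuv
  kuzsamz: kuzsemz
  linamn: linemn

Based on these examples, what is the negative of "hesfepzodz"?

keftuzehz and kuzsamz both end in -z yet inflect differently (keftuzehzuv, kuzsemz), so the final letter is not what conditions the rule; the second-to-last letter is.
"hesfepzodz" has second-to-last letter 'd'. The one such stem in the data (depedn → depednuv) adds -uv, so the same rule applies.
The other pattern: stems whose second-to-last letter is 'm' change the last vowel to 'e'.
So hesfepzodz → hesfepzodzuv.

hesfepzodzuv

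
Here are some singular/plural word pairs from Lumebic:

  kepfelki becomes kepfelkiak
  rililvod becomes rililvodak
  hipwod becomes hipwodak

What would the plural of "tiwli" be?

tiwliak

Every pair shown (kepfelki → kepfelkiak, rililvod → rililvodak, hipwod → hipwodak) follows the same rule: add -ak.
So tiwli → tiwliak.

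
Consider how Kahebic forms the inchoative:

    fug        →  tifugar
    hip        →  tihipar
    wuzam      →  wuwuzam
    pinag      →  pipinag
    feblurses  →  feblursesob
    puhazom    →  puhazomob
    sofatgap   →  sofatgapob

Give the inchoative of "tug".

"tug" has 1 vowel. The stems with 1 vowel (fug → tifugar, hip → tihipar) add ti- … -ar around the stem.
So tug → titugar.

titugar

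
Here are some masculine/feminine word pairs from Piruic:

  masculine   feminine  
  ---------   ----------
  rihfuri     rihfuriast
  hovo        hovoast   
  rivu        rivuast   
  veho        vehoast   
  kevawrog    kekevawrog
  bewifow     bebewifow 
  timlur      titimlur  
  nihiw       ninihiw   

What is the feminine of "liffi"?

hovo and kevawrog both have last vowel 'o' yet inflect differently (hovoast, kekevawrog), so the last vowel is not what conditions the rule; whether the stem ends in a vowel or a consonant is.
"liffi" ends in a vowel. The stems ending in a vowel (rihfuri → rihfuriast, hovo → hovoast, rivu → rivuast) add -ast.
So liffi → liffiast.

liffiast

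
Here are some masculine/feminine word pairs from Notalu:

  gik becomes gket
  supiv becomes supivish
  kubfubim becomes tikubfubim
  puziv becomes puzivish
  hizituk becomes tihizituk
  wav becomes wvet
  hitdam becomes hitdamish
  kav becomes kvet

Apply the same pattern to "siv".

svet

"siv" has 1 vowel. The stems with 1 vowel (wav → wvet, gik → gket, kav → kvet) delete the last vowel and add -et.
So siv → svet.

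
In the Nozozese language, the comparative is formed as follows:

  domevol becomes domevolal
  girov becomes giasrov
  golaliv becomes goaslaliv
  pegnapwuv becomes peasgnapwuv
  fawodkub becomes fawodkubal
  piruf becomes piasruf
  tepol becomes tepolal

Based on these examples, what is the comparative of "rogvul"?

"rogvul" ends in -l. The stems ending in -l (tepol → tepolal, domevol → domevolal) add -al.
So rogvul → rogvulal.

rogvulal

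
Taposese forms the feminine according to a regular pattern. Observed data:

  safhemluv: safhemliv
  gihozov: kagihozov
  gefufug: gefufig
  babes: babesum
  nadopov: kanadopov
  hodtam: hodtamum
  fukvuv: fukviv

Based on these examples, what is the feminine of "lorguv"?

"lorguv" has last vowel 'u'. The stems whose last vowel is 'u' (gefufug → gefufig, safhemluv → safhemliv, fukvuv → fukviv) change the last vowel to 'i'.
So lorguv → lorgiv.

lorgiv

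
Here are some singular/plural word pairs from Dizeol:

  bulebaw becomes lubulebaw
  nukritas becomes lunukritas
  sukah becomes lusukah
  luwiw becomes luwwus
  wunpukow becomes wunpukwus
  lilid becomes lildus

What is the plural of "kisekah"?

lukisekah

bulebaw and luwiw both end in -w yet inflect differently (lubulebaw, luwwus), so the final letter is not what conditions the rule; the last vowel is.
"kisekah" has last vowel 'a'. The stems whose last vowel is 'a' (bulebaw → lubulebaw, nukritas → lunukritas, sukah → lusukah) add the prefix lu-.
The other pattern: stems whose last vowel is 'i' or 'o' delete the last vowel and add -us.
So kisekah → lukisekah.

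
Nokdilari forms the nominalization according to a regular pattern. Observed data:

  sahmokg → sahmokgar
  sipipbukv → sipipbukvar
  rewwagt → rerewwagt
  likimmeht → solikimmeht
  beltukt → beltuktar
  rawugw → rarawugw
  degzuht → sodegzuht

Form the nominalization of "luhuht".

beltukt and rewwagt both end in -t yet inflect differently (beltuktar, rerewwagt), so the final letter is not what conditions the rule; the second-to-last letter is.
"luhuht" has second-to-last letter 'h'. The stems whose second-to-last letter is 'h' (degzuht → sodegzuht, likimmeht → solikimmeht) add the prefix so-.
The other patterns: stems whose second-to-last letter is 'k' add -ar; stems whose second-to-last letter is 'g' repeat the first consonant+vowel as a prefix.
So luhuht → soluhuht.

soluhuht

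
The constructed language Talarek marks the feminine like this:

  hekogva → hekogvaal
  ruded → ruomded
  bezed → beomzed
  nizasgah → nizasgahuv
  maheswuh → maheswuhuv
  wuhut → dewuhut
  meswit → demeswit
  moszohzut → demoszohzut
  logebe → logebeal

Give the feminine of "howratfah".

howratfahuv

"howratfah" ends in -h. The stems ending in -h (maheswuh → maheswuhuv, nizasgah → nizasgahuv) add -uv.
The other patterns: stems ending in -t add the prefix de-; stems ending in -d insert -om- after the first vowel; stems ending in -a or -e add -al.
So howratfah → howratfahuv.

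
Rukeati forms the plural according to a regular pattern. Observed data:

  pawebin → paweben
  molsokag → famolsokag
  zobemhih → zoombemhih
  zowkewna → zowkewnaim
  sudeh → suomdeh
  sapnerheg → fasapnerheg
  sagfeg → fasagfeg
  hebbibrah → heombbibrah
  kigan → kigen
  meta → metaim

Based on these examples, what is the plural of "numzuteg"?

meta and molsokag both have last vowel 'a' yet inflect differently (metaim, famolsokag), so the last vowel is not what conditions the rule; the final letter is.
"numzuteg" ends in -g. The stems ending in -g (molsokag → famolsokag, sapnerheg → fasapnerheg, sagfeg → fasagfeg) add the prefix fa-.
The other patterns: stems ending in -a add -im; stems ending in -h insert -om- after the first vowel; stems ending in -n change the last vowel to 'e'.
So numzuteg → fanumzuteg.

fanumzuteg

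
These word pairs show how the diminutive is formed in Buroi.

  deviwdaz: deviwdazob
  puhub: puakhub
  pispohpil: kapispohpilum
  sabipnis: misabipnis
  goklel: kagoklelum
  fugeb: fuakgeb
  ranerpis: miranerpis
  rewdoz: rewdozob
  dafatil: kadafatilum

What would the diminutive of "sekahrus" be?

goklel and fugeb both have last vowel 'e' yet inflect differently (kagoklelum, fuakgeb), so the last vowel is not what conditions the rule; the final letter is.
"sekahrus" ends in -s. The stems ending in -s (ranerpis → miranerpis, sabipnis → misabipnis) add the prefix mi-.
So sekahrus → misekahrus.

misekahrus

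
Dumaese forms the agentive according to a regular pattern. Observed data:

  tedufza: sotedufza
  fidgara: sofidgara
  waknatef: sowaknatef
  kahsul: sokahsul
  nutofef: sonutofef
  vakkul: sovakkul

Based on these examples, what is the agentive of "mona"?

Every pair shown (tedufza → sotedufza, fidgara → sofidgara, waknatef → sowaknatef, …) follows the same rule: add the prefix so-.
So mona → somona.

somona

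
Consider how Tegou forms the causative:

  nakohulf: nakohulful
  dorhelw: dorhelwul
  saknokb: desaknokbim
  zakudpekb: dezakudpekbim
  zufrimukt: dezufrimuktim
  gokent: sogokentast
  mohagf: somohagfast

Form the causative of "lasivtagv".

zufrimukt and gokent both end in -t yet inflect differently (dezufrimuktim, sogokentast), so the final letter is not what conditions the rule; the second-to-last letter is.
"lasivtagv" has second-to-last letter 'g'. The one such stem in the data (mohagf → somohagfast) adds so- … -ast around the stem, so the same rule applies.
The other patterns: stems whose second-to-last letter is 'l' add -ul; stems whose second-to-last letter is 'k' add de- … -im around the stem.
So lasivtagv → solasivtagvast.

solasivtagvast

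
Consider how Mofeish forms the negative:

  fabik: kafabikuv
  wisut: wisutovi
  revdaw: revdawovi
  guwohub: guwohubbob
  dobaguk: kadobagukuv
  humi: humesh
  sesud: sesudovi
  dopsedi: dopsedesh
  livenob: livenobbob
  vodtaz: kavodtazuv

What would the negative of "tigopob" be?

"tigopob" ends in -b. The stems ending in -b (livenob → livenobbob, guwohub → guwohubbob) double the final consonant and add -ob.
The other patterns: stems ending in -k or -z add ka- … -uv around the stem; stems ending in -i drop the final letter and add -esh; stems ending in -d, -t or -w add -ovi.
So tigopob → tigopobbob.

tigopobbob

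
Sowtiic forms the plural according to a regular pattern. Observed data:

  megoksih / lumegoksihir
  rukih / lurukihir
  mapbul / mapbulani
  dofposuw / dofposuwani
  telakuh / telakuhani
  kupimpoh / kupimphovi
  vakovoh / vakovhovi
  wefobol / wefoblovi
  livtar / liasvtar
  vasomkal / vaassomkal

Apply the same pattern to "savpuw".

savpuwani

"savpuw" has last vowel 'u'. The stems whose last vowel is 'u' (mapbul → mapbulani, dofposuw → dofposuwani, telakuh → telakuhani) add -ani.
The other patterns: stems whose last vowel is 'i' add lu- … -ir around the stem; stems whose last vowel is 'o' delete the last vowel and add -ovi; stems whose last vowel is 'a' insert -as- after the first vowel.
So savpuw → savpuwani.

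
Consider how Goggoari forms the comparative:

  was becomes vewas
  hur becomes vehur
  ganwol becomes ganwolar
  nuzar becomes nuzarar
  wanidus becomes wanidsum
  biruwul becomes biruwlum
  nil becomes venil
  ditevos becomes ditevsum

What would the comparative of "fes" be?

vefes

nil and ganwol both end in -l yet inflect differently (venil, ganwolar), so the final letter is not what conditions the rule; the number of vowels is.
"fes" has 1 vowel. The stems with 1 vowel (was → vewas, hur → vehur, nil → venil) add the prefix ve-.
The other patterns: stems with 2 vowels add -ar; stems with 3 vowels delete the last vowel and add -um.
So fes → vefes.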